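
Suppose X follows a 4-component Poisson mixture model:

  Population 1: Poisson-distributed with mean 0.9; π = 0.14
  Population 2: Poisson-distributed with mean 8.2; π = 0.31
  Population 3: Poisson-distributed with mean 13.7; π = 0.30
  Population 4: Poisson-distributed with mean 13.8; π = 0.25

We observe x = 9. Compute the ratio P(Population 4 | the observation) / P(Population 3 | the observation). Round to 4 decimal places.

Only the two components matter; the odds are (P(Z=i) f_i(x)) / (P(Z=j) f_j(x)).
Poisson probabilities:
  f_1 = e^(−0.9)·0.9^9/9! = 4.34065e-07
  f_2 = e^(−8.2)·8.2^9/9! = 0.126866
  f_3 = e^(−13.7)·13.7^9/9! = 0.0525881
  f_4 = e^(−13.8)·13.8^9/9! = 0.0508025
Odds = (0.25/0.30) × (0.0508025/0.0525881) = 0.833333 × 0.966045 ≈ 0.8050

0.8050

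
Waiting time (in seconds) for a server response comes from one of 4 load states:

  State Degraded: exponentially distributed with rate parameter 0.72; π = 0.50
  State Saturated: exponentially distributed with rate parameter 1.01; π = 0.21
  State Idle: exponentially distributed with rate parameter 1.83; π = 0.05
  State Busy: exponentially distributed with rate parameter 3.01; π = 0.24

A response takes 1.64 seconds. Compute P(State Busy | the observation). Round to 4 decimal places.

0.0323

Apply Bayes' rule: the posterior for each component is proportional to its prior times its likelihood at x.
Evaluate each component's likelihood at the observed value:
  L_Degraded = 0.72·e^(−0.72·1.64) = 0.72·e^(−1.1808) = 0.221064
  L_Saturated = 1.01·e^(−1.01·1.64) = 1.01·e^(−1.6564) = 0.192733
  L_Idle = 1.83·e^(−1.83·1.64) = 1.83·e^(−3.0012) = 0.0910011
  L_Busy = 3.01·e^(−3.01·1.64) = 3.01·e^(−4.9364) = 0.021613
Weight by the priors:
  P(Z=Degraded)·L_Degraded = 0.50 × 0.221064 = 0.110532
  P(Z=Saturated)·L_Saturated = 0.21 × 0.192733 = 0.0404739
  P(Z=Idle)·L_Idle = 0.05 × 0.0910011 = 0.00455005
  P(Z=Busy)·L_Busy = 0.24 × 0.021613 = 0.00518712
Normaliser: 0.110532 + 0.0404739 + 0.00455005 + 0.00518712 = 0.160743
So the posterior for State Busy is 0.00518712 / 0.160743 ≈ 0.0323.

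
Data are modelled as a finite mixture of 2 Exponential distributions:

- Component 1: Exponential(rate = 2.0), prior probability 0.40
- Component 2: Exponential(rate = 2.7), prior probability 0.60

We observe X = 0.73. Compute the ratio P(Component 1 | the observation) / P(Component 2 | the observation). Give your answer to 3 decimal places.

0.823

Only the two components matter; the odds are (P(Z=i) f_i(x)) / (P(Z=j) f_j(x)).
Component likelihoods at x = 0.73:
  L_1 = 2.0·e^(−2.0·0.73) = 2.0·e^(−1.4600) = 0.464473
  L_2 = 2.7·e^(−2.7·0.73) = 2.7·e^(−1.9710) = 0.376157
0.185789 / 0.225694 ≈ 0.823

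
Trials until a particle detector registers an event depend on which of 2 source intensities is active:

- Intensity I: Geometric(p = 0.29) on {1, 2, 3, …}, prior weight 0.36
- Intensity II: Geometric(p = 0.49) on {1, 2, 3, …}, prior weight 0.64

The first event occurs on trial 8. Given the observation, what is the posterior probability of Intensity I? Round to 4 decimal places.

0.7714

Posterior ∝ prior × likelihood, so P(k | x) ∝ w_k f_k(x); normalise over all components.
Component likelihoods at x = 8:
  f_I = 0.29·(1−0.29)^7 = 0.29·0.0909512 = 0.0263758
  f_II = 0.49·(1−0.49)^7 = 0.49·0.00897411 = 0.00439731
Weight by the priors:
  w_I·f_I = 0.36 × 0.0263758 = 0.00949531
  w_II·f_II = 0.64 × 0.00439731 = 0.00281428
Evidence: 0.00949531 + 0.00281428 = 0.0123096
Responsibility of Intensity I: 0.00949531 / 0.0123096 ≈ 0.7714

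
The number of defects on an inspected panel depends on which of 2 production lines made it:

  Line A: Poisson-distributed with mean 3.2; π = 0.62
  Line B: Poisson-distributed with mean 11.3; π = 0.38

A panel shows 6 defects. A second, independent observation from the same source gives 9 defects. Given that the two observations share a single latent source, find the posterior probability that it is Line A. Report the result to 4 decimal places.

Apply Bayes' rule: the posterior for each component is proportional to its prior times its likelihood at x.
Since both observations come from the same component, the likelihood for component k is f_k(x₁)·f_k(x₂).
  L_A = [e^(−3.2)·3.2^6/6! = 0.060789] × [0.00395225] = 0.000240253
  L_B = [e^(−11.3)·11.3^6/6! = 0.0357775] × [0.102427] = 0.00366459
Multiply by the mixture weights:
  π_A·L_A = 0.62 × 0.000240253 = 0.000148957
  π_B·L_B = 0.38 × 0.00366459 = 0.00139255
Normaliser: 0.000148957 + 0.00139255 = 0.0015415
So the posterior for Line A is 0.000148957 / 0.0015415 ≈ 0.0966.

0.0966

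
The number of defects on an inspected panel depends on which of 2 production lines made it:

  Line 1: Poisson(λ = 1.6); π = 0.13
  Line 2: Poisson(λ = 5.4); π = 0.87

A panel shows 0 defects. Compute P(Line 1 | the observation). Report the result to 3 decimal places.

Posterior ∝ prior × likelihood, so P(k | x) ∝ π_k f_k(x); normalise over all components.
Evaluate each component's likelihood at the observed value:
  L_1 = 0.201897
  L_2 = 0.00451658
Unnormalised posteriors:
  π_1·L_1 = 0.13 × 0.201897 = 0.0262465
  π_2·L_2 = 0.87 × 0.00451658 = 0.00392943
Evidence: 0.0262465 + 0.00392943 = 0.030176
P(Line 1 | the observation) = 0.0262465 / 0.030176 ≈ 0.870

0.870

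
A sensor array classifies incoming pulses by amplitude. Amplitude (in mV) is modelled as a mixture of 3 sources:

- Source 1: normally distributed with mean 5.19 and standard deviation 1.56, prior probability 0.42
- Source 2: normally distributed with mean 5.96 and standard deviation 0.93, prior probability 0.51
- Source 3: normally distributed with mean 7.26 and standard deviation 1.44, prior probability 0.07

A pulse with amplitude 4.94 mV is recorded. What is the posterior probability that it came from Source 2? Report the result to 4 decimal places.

P(component k | x) = π_k·f_k(x) / marginal(x), where marginal(x) = Σ_j π_j·f_j(x).
Normal densities:
  f_1 = 0.252469
  f_2 = 0.235081
  f_3 = 0.0756664
Weight by the priors:
  π_1·f_1 = 0.42 × 0.252469 = 0.106037
  π_2·f_2 = 0.51 × 0.235081 = 0.119891
  π_3·f_3 = 0.07 × 0.0756664 = 0.00529665
Sum: 0.106037 + 0.119891 + 0.00529665 = 0.231225
So the posterior for Source 2 is 0.119891 / 0.231225 ≈ 0.5185.

0.5185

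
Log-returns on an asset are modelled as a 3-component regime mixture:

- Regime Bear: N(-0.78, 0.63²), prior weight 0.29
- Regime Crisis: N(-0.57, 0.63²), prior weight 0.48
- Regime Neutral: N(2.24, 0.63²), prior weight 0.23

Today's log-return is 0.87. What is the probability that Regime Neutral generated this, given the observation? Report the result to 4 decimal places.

Posterior ∝ prior × likelihood, so P(k | x) ∝ π_k f_k(x); normalise over all components.
Evaluate each component's likelihood at the observed value:
  p_Bear = (1/(0.63·√(2π)))·exp(−(0.87−-0.78)²/(2·0.63²)) = 0.633242·exp(-3.42971) = 0.0205148
  p_Crisis = (1/(0.63·√(2π)))·exp(−(0.87−-0.57)²/(2·0.63²)) = 0.633242·exp(-2.61224) = 0.0464607
  p_Neutral = (1/(0.63·√(2π)))·exp(−(0.87−2.24)²/(2·0.63²)) = 0.633242·exp(-2.36445) = 0.0595254
Multiply by the mixture weights:
  π_Bear·p_Bear = 0.29 × 0.0205148 = 0.00594929
  π_Crisis·p_Crisis = 0.48 × 0.0464607 = 0.0223011
  π_Neutral·p_Neutral = 0.23 × 0.0595254 = 0.0136908
Normaliser: 0.00594929 + 0.0223011 + 0.0136908 = 0.0419413
So the posterior for Regime Neutral is 0.0136908 / 0.0419413 ≈ 0.3264.

0.3264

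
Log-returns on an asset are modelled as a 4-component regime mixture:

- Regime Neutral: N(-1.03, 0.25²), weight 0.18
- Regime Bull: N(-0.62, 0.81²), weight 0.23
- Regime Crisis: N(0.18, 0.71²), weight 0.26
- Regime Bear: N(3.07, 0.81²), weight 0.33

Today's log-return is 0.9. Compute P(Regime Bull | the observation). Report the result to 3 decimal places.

Posterior ∝ prior × likelihood, so P(k | x) ∝ w_k f_k(x); normalise over all components.
Evaluate each component's likelihood at the observed value:
  p_Neutral = 1.82533e-13
  p_Bull = 0.0846759
  p_Crisis = 0.336004
  p_Bear = 0.0136124
Prior × likelihood for each component:
  w_Neutral·p_Neutral = 0.18 × 1.82533e-13 = 3.2856e-14
  w_Bull·p_Bull = 0.23 × 0.0846759 = 0.0194754
  w_Crisis·p_Crisis = 0.26 × 0.336004 = 0.0873611
  w_Bear·p_Bear = 0.33 × 0.0136124 = 0.00449211
Normaliser: 3.2856e-14 + 0.0194754 + 0.0873611 + 0.00449211 = 0.111329
Responsibility of Regime Bull: 0.0194754 / 0.111329 ≈ 0.175

0.175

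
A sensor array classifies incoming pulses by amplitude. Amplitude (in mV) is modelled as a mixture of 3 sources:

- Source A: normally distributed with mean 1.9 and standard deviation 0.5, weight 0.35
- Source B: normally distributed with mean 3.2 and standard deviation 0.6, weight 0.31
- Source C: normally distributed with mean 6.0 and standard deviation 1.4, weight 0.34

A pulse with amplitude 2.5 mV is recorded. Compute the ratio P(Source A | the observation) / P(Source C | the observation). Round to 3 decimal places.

Posterior odds = (P(Z=i) f_i(x)) / (P(Z=j) f_j(x)); the normalising sum cancels.
Evaluate each component's likelihood at the observed value:
  L_A = (1/(0.5·√(2π)))·exp(−(2.5−1.9)²/(2·0.5²)) = 0.797885·exp(-0.72000) = 0.388372
  L_B = (1/(0.6·√(2π)))·exp(−(2.5−3.2)²/(2·0.6²)) = 0.664904·exp(-0.68056) = 0.336664
  L_C = (1/(1.4·√(2π)))·exp(−(2.5−6.0)²/(2·1.4²)) = 0.284959·exp(-3.12500) = 0.0125202
Posterior odds = (P(Z=A)·L_A) / (P(Z=C)·L_C) = (0.35·0.388372) / (0.34·0.0125202) = 0.13593 / 0.00425687 ≈ 31.932

31.932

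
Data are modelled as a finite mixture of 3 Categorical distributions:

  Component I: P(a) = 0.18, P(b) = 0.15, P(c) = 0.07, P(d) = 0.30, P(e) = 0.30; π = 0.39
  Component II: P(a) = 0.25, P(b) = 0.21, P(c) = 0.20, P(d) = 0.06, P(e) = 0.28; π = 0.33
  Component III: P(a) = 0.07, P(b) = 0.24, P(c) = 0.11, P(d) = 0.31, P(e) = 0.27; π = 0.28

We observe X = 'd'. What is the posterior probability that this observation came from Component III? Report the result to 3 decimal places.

0.388

Posterior ∝ prior × likelihood, so P(k | x) ∝ π_k f_k(x); normalise over all components.
Categorical probabilities:
  L_I = 0.3
  L_II = 0.06
  L_III = 0.31
Weight by the priors:
  π_I·L_I = 0.39 × 0.3 = 0.117
  π_II·L_II = 0.33 × 0.06 = 0.0198
  π_III·L_III = 0.28 × 0.31 = 0.0868
Evidence: 0.117 + 0.0198 + 0.0868 = 0.2236
P(Component III | data) = 0.0868 / 0.2236 ≈ 0.388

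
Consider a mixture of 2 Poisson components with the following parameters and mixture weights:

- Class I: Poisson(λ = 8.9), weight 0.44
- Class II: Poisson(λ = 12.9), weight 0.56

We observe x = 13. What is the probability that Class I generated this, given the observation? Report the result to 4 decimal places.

By Bayes' theorem, P(k | x) = π_k f_k(x) / Σ_j π_j f_j(x).
Evaluate each component's likelihood at the observed value:
  f_I = e^(−8.9)·8.9^13/13! = 0.048147
  f_II = e^(−12.9)·12.9^13/13! = 0.109897
Prior × likelihood for each component:
  π_I·f_I = 0.44 × 0.048147 = 0.0211847
  π_II·f_II = 0.56 × 0.109897 = 0.0615425
Sum: 0.0211847 + 0.0615425 = 0.0827272
So the posterior for Class I is 0.0211847 / 0.0827272 ≈ 0.2561.

0.2561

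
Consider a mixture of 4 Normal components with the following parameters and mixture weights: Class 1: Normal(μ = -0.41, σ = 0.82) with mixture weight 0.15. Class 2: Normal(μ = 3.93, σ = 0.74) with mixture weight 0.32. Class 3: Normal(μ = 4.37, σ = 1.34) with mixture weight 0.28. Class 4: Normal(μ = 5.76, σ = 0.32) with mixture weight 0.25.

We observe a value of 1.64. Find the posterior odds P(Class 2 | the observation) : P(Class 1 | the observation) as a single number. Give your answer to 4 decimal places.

0.4480

The posterior odds equal the prior odds times the likelihood ratio: (π_i/π_j)·(f_i(x)/f_j(x)).
Component likelihoods at x = 1.64:
  p_1 = 0.021376
  p_2 = 0.00448915
  p_3 = 0.0373684
  p_4 = 1.25954e-36
Posterior odds = (π_2·p_2) / (π_1·p_1) = (0.32·0.00448915) / (0.15·0.021376) = 0.00143653 / 0.0032064 ≈ 0.4480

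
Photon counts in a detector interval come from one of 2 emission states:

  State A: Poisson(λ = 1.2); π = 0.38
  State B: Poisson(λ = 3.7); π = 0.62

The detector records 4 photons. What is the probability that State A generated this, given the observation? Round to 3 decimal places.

0.076

P(component k | x) = π_k·f_k(x) / marginal(x), where marginal(x) = Σ_j π_j·f_j(x).
Poisson probabilities:
  f_A = e^(−1.2)·1.2^4/4! = 0.0260232
  f_B = e^(−3.7)·3.7^4/4! = 0.193066
Unnormalised posteriors:
  π_A·f_A = 0.38 × 0.0260232 = 0.00988881
  π_B·f_B = 0.62 × 0.193066 = 0.119701
Marginal: 0.00988881 + 0.119701 = 0.12959
P(State A | the observation) = 0.00988881 / 0.12959 ≈ 0.076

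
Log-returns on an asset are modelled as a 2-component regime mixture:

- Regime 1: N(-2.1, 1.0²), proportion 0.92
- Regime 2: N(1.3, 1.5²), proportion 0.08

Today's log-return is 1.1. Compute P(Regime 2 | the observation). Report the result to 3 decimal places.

The responsibility of component k is π_k f_k(x) divided by Σ_j π_j f_j(x).
Component likelihoods at x = 1.1:
  L_1 = (1/(1.0·√(2π)))·exp(−(1.1−-2.1)²/(2·1.0²)) = 0.398942·exp(-5.12000) = 0.00238409
  L_2 = (1/(1.5·√(2π)))·exp(−(1.1−1.3)²/(2·1.5²)) = 0.265962·exp(-0.00889) = 0.263608
Weight by the priors:
  π_1·L_1 = 0.92 × 0.00238409 = 0.00219336
  π_2·L_2 = 0.08 × 0.263608 = 0.0210886
Evidence: 0.00219336 + 0.0210886 = 0.023282
Responsibility of Regime 2: 0.0210886 / 0.023282 ≈ 0.906

0.906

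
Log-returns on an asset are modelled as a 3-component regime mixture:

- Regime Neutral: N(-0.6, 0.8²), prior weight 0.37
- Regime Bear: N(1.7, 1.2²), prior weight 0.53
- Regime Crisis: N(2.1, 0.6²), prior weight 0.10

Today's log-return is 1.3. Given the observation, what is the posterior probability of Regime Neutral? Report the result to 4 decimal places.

0.0536

The responsibility of component k is π_k f_k(x) divided by Σ_j π_j f_j(x).
Component likelihoods at x = 1.3:
  f_Neutral = (1/(0.8·√(2π)))·exp(−(1.3−-0.6)²/(2·0.8²)) = 0.498678·exp(-2.82031) = 0.0297149
  f_Bear = (1/(1.2·√(2π)))·exp(−(1.3−1.7)²/(2·1.2²)) = 0.332452·exp(-0.05556) = 0.314486
  f_Crisis = (1/(0.6·√(2π)))·exp(−(1.3−2.1)²/(2·0.6²)) = 0.664904·exp(-0.88889) = 0.27335
Prior × likelihood for each component:
  π_Neutral·f_Neutral = 0.37 × 0.0297149 = 0.0109945
  π_Bear·f_Bear = 0.53 × 0.314486 = 0.166678
  π_Crisis·f_Crisis = 0.10 × 0.27335 = 0.027335
Normaliser: 0.0109945 + 0.166678 + 0.027335 = 0.205007
P(Regime Neutral | 1.3) ≈ 0.0536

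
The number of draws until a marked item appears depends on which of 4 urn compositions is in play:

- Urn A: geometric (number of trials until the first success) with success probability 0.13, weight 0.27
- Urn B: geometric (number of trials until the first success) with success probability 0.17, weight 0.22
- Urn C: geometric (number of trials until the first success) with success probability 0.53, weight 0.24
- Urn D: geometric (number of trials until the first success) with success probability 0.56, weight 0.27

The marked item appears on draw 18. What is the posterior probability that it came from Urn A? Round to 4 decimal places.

0.6762

By Bayes' theorem, P(k | x) = w_k f_k(x) / Σ_j w_j f_j(x).
Component likelihoods at x = 18:
  f_A = 0.13·(1−0.13)^17 = 0.13·0.0937189 = 0.0121835
  f_B = 0.17·(1−0.17)^17 = 0.17·0.0421044 = 0.00715775
  f_C = 0.53·(1−0.53)^17 = 0.53·2.66479e-06 = 1.41234e-06
  f_D = 0.56·(1−0.56)^17 = 0.56·8.68351e-07 = 4.86277e-07
Prior × likelihood for each component:
  w_A·f_A = 0.27 × 0.0121835 = 0.00328953
  w_B·f_B = 0.22 × 0.00715775 = 0.0015747
  w_C·f_C = 0.24 × 1.41234e-06 = 3.38962e-07
  w_D·f_D = 0.27 × 4.86277e-07 = 1.31295e-07
Sum: 0.00328953 + 0.0015747 + 3.38962e-07 + 1.31295e-07 = 0.00486471
Responsibility of Urn A: 0.00328953 / 0.00486471 ≈ 0.6762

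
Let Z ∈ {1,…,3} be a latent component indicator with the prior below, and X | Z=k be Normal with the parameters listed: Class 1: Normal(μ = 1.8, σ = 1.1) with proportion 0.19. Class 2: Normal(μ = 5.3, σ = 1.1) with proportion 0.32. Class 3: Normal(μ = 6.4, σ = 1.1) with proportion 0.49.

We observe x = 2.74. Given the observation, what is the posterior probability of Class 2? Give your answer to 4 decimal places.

0.1375

P(component k | x) = π_k·f_k(x) / marginal(x), where marginal(x) = Σ_j π_j·f_j(x).
Evaluate each component's likelihood at the observed value:
  L_1 = (1/(1.1·√(2π)))·exp(−(2.74−1.8)²/(2·1.1²)) = 0.362675·exp(-0.36512) = 0.251736
  L_2 = (1/(1.1·√(2π)))·exp(−(2.74−5.3)²/(2·1.1²)) = 0.362675·exp(-2.70810) = 0.0241771
  L_3 = (1/(1.1·√(2π)))·exp(−(2.74−6.4)²/(2·1.1²)) = 0.362675·exp(-5.53537) = 0.00143066
Unnormalised posteriors:
  π_1·L_1 = 0.19 × 0.251736 = 0.0478299
  π_2·L_2 = 0.32 × 0.0241771 = 0.00773668
  π_3·L_3 = 0.49 × 0.00143066 = 0.000701023
Marginal: 0.0478299 + 0.00773668 + 0.000701023 = 0.0562676
Responsibility of Class 2: 0.00773668 / 0.0562676 ≈ 0.1375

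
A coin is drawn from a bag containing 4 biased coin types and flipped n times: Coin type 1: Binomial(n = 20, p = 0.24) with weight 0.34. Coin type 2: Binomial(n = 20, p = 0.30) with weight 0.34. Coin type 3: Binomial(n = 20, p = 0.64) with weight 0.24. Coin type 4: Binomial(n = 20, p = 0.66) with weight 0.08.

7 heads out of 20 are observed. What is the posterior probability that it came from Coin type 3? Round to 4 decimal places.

By Bayes' theorem, P(k | x) = π_k f_k(x) / Σ_j π_j f_j(x).
Evaluate each component's likelihood at the observed value:
  p_1 = C(20,7)·0.24^7·0.76^13 = 77520·4.58647e-05·0.0282213 = 0.100339
  p_2 = C(20,7)·0.30^7·0.70^13 = 77520·0.0002187·0.0096889 = 0.164262
  p_3 = C(20,7)·0.64^7·0.36^13 = 77520·0.0439805·1.70582e-06 = 0.00581575
  p_4 = C(20,7)·0.66^7·0.34^13 = 77520·0.0545516·8.11383e-07 = 0.00343121
Unnormalised posteriors:
  π_1·p_1 = 0.34 × 0.100339 = 0.0341152
  π_2·p_2 = 0.34 × 0.164262 = 0.0558491
  π_3·p_3 = 0.24 × 0.00581575 = 0.00139578
  π_4·p_4 = 0.08 × 0.00343121 = 0.000274497
Normaliser: 0.0341152 + 0.0558491 + 0.00139578 + 0.000274497 = 0.0916346
Responsibility of Coin type 3: 0.00139578 / 0.0916346 ≈ 0.0152

0.0152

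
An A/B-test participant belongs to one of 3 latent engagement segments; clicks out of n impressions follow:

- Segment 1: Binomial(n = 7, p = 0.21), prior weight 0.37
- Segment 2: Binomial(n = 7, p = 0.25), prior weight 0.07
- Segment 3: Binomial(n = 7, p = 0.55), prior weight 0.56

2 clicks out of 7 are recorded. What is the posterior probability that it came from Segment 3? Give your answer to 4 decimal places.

0.3403

Apply Bayes' rule: the posterior for each component is proportional to its prior times its likelihood at x.
Component likelihoods at x = 2 clicks out of 7:
  p_1 = C(7,2)·0.21^2·0.79^5 = 21·0.0441·0.307706 = 0.284966
  p_2 = C(7,2)·0.25^2·0.75^5 = 21·0.0625·0.237305 = 0.311462
  p_3 = C(7,2)·0.55^2·0.45^5 = 21·0.3025·0.0184528 = 0.117221
Weight by the priors:
  π_1·p_1 = 0.37 × 0.284966 = 0.105437
  π_2·p_2 = 0.07 × 0.311462 = 0.0218024
  π_3·p_3 = 0.56 × 0.117221 = 0.065644
Marginal: 0.105437 + 0.0218024 + 0.065644 = 0.192884
Responsibility of Segment 3: 0.065644 / 0.192884 ≈ 0.3403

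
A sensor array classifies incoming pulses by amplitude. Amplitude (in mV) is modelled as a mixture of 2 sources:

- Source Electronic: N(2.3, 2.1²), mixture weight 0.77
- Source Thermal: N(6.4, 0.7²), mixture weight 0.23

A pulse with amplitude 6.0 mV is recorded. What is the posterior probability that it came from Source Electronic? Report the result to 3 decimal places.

0.218

P(component k | x) = w_k·f_k(x) / marginal(x), where marginal(x) = Σ_j w_j·f_j(x).
Normal densities:
  f_Electronic = (1/(2.1·√(2π)))·exp(−(6.0−2.3)²/(2·2.1²)) = 0.189973·exp(-1.55215) = 0.0402345
  f_Thermal = (1/(0.7·√(2π)))·exp(−(6.0−6.4)²/(2·0.7²)) = 0.569918·exp(-0.16327) = 0.484068
Unnormalised posteriors:
  w_Electronic·f_Electronic = 0.77 × 0.0402345 = 0.0309806
  w_Thermal·f_Thermal = 0.23 × 0.484068 = 0.111336
Sum: 0.0309806 + 0.111336 = 0.142316
P(Source Electronic | data) = 0.0309806 / 0.142316 ≈ 0.218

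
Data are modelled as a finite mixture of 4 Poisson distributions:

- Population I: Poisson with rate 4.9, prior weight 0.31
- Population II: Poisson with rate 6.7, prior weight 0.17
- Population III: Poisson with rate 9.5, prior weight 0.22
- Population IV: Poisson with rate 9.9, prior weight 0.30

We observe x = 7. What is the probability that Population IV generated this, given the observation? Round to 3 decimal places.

By Bayes' theorem, P(k | x) = π_k f_k(x) / Σ_j π_j f_j(x).
Component likelihoods at x = 7:
  p_I = 0.100207
  p_II = 0.14802
  p_III = 0.103714
  p_IV = 0.0927898
Unnormalised posteriors:
  π_I·p_I = 0.31 × 0.100207 = 0.0310642
  π_II·p_II = 0.17 × 0.14802 = 0.0251634
  π_III·p_III = 0.22 × 0.103714 = 0.0228171
  π_IV·p_IV = 0.30 × 0.0927898 = 0.027837
Normaliser: 0.0310642 + 0.0251634 + 0.0228171 + 0.027837 = 0.106882
P(Population IV | data) ≈ 0.260

0.260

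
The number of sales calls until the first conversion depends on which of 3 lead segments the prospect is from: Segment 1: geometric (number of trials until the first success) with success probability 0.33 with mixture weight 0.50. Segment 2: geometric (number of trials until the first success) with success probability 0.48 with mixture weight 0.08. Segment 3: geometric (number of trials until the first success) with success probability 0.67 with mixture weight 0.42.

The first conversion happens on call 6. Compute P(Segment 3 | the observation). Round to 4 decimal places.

Apply Bayes' rule: the posterior for each component is proportional to its prior times its likelihood at x.
Component likelihoods at x = 6:
  f_1 = 0.33·(1−0.33)^5 = 0.33·0.135013 = 0.0445541
  f_2 = 0.48·(1−0.48)^5 = 0.48·0.0380204 = 0.0182498
  f_3 = 0.67·(1−0.67)^5 = 0.67·0.00391354 = 0.00262207
Prior × likelihood for each component:
  P(Z=1)·f_1 = 0.50 × 0.0445541 = 0.0222771
  P(Z=2)·f_2 = 0.08 × 0.0182498 = 0.00145998
  P(Z=3)·f_3 = 0.42 × 0.00262207 = 0.00110127
Evidence: 0.0222771 + 0.00145998 + 0.00110127 = 0.0248383
P(Segment 3 | 6) ≈ 0.0443

0.0443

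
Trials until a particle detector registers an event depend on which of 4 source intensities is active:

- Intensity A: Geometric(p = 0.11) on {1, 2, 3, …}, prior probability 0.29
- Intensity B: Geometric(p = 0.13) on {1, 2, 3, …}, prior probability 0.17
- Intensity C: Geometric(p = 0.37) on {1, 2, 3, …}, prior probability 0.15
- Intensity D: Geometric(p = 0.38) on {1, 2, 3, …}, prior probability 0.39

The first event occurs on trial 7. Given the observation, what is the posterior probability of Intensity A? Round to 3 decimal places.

Apply Bayes' rule: the posterior for each component is proportional to its prior times its likelihood at x.
Geometric probabilities:
  p_A = 0.0546679
  p_B = 0.0563714
  p_C = 0.0231337
  p_D = 0.0215841
Weight by the priors:
  π_A·p_A = 0.29 × 0.0546679 = 0.0158537
  π_B·p_B = 0.17 × 0.0563714 = 0.00958314
  π_C·p_C = 0.15 × 0.0231337 = 0.00347005
  π_D·p_D = 0.39 × 0.0215841 = 0.00841779
Sum: 0.0158537 + 0.00958314 + 0.00347005 + 0.00841779 = 0.0373247
P(Intensity A | x) = 0.0158537 / 0.0373247 ≈ 0.425

0.425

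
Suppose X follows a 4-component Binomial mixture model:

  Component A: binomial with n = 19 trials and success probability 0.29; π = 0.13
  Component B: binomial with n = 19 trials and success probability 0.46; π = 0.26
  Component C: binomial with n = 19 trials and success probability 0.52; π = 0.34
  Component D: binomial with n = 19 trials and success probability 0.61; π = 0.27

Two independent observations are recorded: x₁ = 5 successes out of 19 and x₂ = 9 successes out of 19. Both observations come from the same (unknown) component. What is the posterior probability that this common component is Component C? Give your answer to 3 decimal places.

Apply Bayes' rule: the posterior for each component is proportional to its prior times its likelihood at x.
Since both observations come from the same component, the likelihood for component k is f_k(x₁)·f_k(x₂).
  L_A = [0.197293] × [0.0436249] = 0.00860688
  L_B = [0.0429345] × [0.179608] = 0.0077114
  L_C = [0.015237] × [0.166729] = 0.00254045
  L_D = [0.00184952] × [0.0879393] = 0.000162645
Unnormalised posteriors:
  π_A·L_A = 0.13 × 0.00860688 = 0.00111889
  π_B·L_B = 0.26 × 0.0077114 = 0.00200497
  π_C·L_C = 0.34 × 0.00254045 = 0.000863752
  π_D·L_D = 0.27 × 0.000162645 = 4.39143e-05
Evidence: 0.00111889 + 0.00200497 + 0.000863752 + 4.39143e-05 = 0.00403153
P(Component C | x₁,x₂) = 0.000863752 / 0.00403153 ≈ 0.214

0.214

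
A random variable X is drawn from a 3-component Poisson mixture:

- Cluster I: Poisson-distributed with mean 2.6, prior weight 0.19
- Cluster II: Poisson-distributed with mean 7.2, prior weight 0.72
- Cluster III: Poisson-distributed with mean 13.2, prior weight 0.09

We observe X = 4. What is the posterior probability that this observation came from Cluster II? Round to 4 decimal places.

0.6897

Posterior ∝ prior × likelihood, so P(k | x) ∝ w_k f_k(x); normalise over all components.
Poisson probabilities:
  L_I = e^(−2.6)·2.6^4/4! = 0.141422
  L_II = e^(−7.2)·7.2^4/4! = 0.0835985
  L_III = e^(−13.2)·13.2^4/4! = 0.00234098
Weight by the priors:
  w_I·L_I = 0.19 × 0.141422 = 0.0268702
  w_II·L_II = 0.72 × 0.0835985 = 0.0601909
  w_III·L_III = 0.09 × 0.00234098 = 0.000210688
Marginal: 0.0268702 + 0.0601909 + 0.000210688 = 0.0872718
So the posterior for Cluster II is 0.0601909 / 0.0872718 ≈ 0.6897.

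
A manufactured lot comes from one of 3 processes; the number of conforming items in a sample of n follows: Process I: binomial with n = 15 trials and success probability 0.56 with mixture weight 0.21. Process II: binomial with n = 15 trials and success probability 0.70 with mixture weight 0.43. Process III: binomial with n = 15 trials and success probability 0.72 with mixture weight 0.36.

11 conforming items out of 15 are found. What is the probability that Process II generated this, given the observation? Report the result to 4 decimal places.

0.4854

The responsibility of component k is π_k f_k(x) divided by Σ_j π_j f_j(x).
Binomial probabilities:
  f_I = C(15,11)·0.56^11·0.44^4 = 1365·0.00169851·0.037481 = 0.0868984
  f_II = C(15,11)·0.70^11·0.30^4 = 1365·0.0197733·0.0081 = 0.218623
  f_III = C(15,11)·0.72^11·0.28^4 = 1365·0.0269561·0.00614656 = 0.226163
Weight by the priors:
  π_I·f_I = 0.21 × 0.0868984 = 0.0182487
  π_II·f_II = 0.43 × 0.218623 = 0.0940079
  π_III·f_III = 0.36 × 0.226163 = 0.0814188
Evidence: 0.0182487 + 0.0940079 + 0.0814188 = 0.193675
So the posterior for Process II is 0.0940079 / 0.193675 ≈ 0.4854.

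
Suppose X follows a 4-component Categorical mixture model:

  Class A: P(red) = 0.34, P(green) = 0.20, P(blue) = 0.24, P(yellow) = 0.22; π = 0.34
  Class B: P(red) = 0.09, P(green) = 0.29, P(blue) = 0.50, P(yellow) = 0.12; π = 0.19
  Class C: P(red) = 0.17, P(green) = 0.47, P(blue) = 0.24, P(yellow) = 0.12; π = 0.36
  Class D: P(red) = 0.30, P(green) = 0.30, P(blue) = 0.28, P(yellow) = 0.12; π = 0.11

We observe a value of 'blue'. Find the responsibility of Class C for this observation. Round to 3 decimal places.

0.294

Posterior ∝ prior × likelihood, so P(k | x) ∝ π_k f_k(x); normalise over all components.
Categorical probabilities:
  f_A = P(blue | comp) = 0.24
  f_B = P(blue | comp) = 0.50
  f_C = P(blue | comp) = 0.24
  f_D = P(blue | comp) = 0.28
Weight by the priors:
  π_A·f_A = 0.34 × 0.24 = 0.0816
  π_B·f_B = 0.19 × 0.5 = 0.095
  π_C·f_C = 0.36 × 0.24 = 0.0864
  π_D·f_D = 0.11 × 0.28 = 0.0308
Sum: 0.0816 + 0.095 + 0.0864 + 0.0308 = 0.2938
So the posterior for Class C is 0.0864 / 0.2938 ≈ 0.294.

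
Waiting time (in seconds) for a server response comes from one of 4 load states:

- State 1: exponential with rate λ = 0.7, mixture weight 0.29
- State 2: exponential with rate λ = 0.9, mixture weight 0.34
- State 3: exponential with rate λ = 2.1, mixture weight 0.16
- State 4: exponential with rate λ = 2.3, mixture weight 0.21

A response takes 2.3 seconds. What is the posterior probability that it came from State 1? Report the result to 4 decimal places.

0.4813

Apply Bayes' rule: the posterior for each component is proportional to its prior times its likelihood at x.
Exponential densities:
  f_1 = 0.139921
  f_2 = 0.113567
  f_3 = 0.0167717
  f_4 = 0.011596
Prior × likelihood for each component:
  π_1·f_1 = 0.29 × 0.139921 = 0.0405772
  π_2·f_2 = 0.34 × 0.113567 = 0.0386128
  π_3·f_3 = 0.16 × 0.0167717 = 0.00268347
  π_4·f_4 = 0.21 × 0.011596 = 0.00243517
Marginal: 0.0405772 + 0.0386128 + 0.00268347 + 0.00243517 = 0.0843087
Responsibility of State 1: 0.0405772 / 0.0843087 ≈ 0.4813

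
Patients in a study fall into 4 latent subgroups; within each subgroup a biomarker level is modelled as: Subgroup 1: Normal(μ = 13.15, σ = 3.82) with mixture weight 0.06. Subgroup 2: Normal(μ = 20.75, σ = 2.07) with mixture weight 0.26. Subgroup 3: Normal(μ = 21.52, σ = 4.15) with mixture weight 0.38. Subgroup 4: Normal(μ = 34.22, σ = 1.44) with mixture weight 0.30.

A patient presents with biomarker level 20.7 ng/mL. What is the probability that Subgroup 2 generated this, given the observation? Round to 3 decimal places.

By Bayes' theorem, P(k | x) = π_k f_k(x) / Σ_j π_j f_j(x).
Evaluate each component's likelihood at the observed value:
  f_1 = 0.0148116
  f_2 = 0.19267
  f_3 = 0.0942723
  f_4 = 1.99871e-20
Weight by the priors:
  π_1·f_1 = 0.06 × 0.0148116 = 0.000888695
  π_2·f_2 = 0.26 × 0.19267 = 0.0500941
  π_3·f_3 = 0.38 × 0.0942723 = 0.0358235
  π_4·f_4 = 0.30 × 1.99871e-20 = 5.99614e-21
Sum: 0.000888695 + 0.0500941 + 0.0358235 + 5.99614e-21 = 0.0868062
P(Subgroup 2 | data) = 0.0500941 / 0.0868062 ≈ 0.577

0.577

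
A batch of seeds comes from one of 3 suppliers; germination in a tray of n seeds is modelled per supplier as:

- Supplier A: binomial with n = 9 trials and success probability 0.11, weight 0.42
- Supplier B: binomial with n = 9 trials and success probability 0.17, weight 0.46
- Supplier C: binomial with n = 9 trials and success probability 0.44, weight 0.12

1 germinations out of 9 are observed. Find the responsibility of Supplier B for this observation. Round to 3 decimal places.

0.485

The responsibility of component k is w_k f_k(x) divided by Σ_j w_j f_j(x).
Component likelihoods at x = 1 germinations out of 9:
  f_A = C(9,1)·0.11^1·0.89^8 = 9·0.11·0.393659 = 0.389722
  f_B = C(9,1)·0.17^1·0.83^8 = 9·0.17·0.225229 = 0.344601
  f_C = C(9,1)·0.44^1·0.56^8 = 9·0.44·0.00967173 = 0.0383001
Weight by the priors:
  w_A·f_A = 0.42 × 0.389722 = 0.163683
  w_B·f_B = 0.46 × 0.344601 = 0.158516
  w_C·f_C = 0.12 × 0.0383001 = 0.00459601
Evidence: 0.163683 + 0.158516 + 0.00459601 = 0.326796
P(Supplier B | data) ≈ 0.485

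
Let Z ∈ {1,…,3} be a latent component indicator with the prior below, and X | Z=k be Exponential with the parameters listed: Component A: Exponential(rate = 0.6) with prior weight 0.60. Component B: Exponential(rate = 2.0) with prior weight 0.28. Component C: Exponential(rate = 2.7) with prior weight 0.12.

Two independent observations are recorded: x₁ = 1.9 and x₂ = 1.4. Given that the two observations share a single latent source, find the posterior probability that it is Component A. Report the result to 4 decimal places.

By Bayes' theorem, P(k | x) = π_k f_k(x) / Σ_j π_j f_j(x).
Since both observations come from the same component, the likelihood for component k is f_k(x₁)·f_k(x₂).
  p_A = [0.6·e^(−0.6·1.9) = 0.6·e^(−1.1400) = 0.191891] × [0.259026] = 0.0497049
  p_B = [2.0·e^(−2.0·1.9) = 2.0·e^(−3.8000) = 0.0447415] × [0.12162] = 0.00544147
  p_C = [2.7·e^(−2.7·1.9) = 2.7·e^(−5.1300) = 0.0159747] × [0.0616213] = 0.000984382
Multiply by the mixture weights:
  π_A·p_A = 0.60 × 0.0497049 = 0.029823
  π_B·p_B = 0.28 × 0.00544147 = 0.00152361
  π_C·p_C = 0.12 × 0.000984382 = 0.000118126
Evidence: 0.029823 + 0.00152361 + 0.000118126 = 0.0314647
So the posterior for Component A is 0.029823 / 0.0314647 ≈ 0.9478.

0.9478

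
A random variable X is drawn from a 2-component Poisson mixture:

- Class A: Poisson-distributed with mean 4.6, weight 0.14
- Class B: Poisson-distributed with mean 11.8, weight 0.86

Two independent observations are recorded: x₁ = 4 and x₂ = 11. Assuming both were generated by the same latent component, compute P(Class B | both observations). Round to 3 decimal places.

0.824

The responsibility of component k is w_k f_k(x) divided by Σ_j w_j f_j(x).
Since both observations come from the same component, the likelihood for component k is f_k(x₁)·f_k(x₂).
  f_A = [e^(−4.6)·4.6^4/4! = 0.187528] × [0.00491389] = 0.000921491
  f_B = [e^(−11.8)·11.8^4/4! = 0.00606236] × [0.11611] = 0.000703904
Weight by the priors:
  w_A·f_A = 0.14 × 0.000921491 = 0.000129009
  w_B·f_B = 0.86 × 0.000703904 = 0.000605357
Sum: 0.000129009 + 0.000605357 = 0.000734366
P(Class B | x₁, x₂) = 0.000605357 / 0.000734366 ≈ 0.824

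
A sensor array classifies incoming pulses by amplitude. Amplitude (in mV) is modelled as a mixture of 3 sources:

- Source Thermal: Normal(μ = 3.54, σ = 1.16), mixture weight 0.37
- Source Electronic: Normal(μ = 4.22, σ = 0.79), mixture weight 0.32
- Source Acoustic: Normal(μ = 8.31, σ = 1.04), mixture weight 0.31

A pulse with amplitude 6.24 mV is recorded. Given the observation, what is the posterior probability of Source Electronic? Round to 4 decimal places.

Apply Bayes' rule: the posterior for each component is proportional to its prior times its likelihood at x.
Component likelihoods at x = 6.24 mV:
  f_Thermal = (1/(1.16·√(2π)))·exp(−(6.24−3.54)²/(2·1.16²)) = 0.343916·exp(-2.70883) = 0.0229099
  f_Electronic = (1/(0.79·√(2π)))·exp(−(6.24−4.22)²/(2·0.79²)) = 0.504990·exp(-3.26903) = 0.0192116
  f_Acoustic = (1/(1.04·√(2π)))·exp(−(6.24−8.31)²/(2·1.04²)) = 0.383598·exp(-1.98082) = 0.05292
Unnormalised posteriors:
  π_Thermal·f_Thermal = 0.37 × 0.0229099 = 0.00847665
  π_Electronic·f_Electronic = 0.32 × 0.0192116 = 0.0061477
  π_Acoustic·f_Acoustic = 0.31 × 0.05292 = 0.0164052
Marginal: 0.00847665 + 0.0061477 + 0.0164052 = 0.0310295
P(Source Electronic | 6.24 mV) = 0.0061477 / 0.0310295 ≈ 0.1981

0.1981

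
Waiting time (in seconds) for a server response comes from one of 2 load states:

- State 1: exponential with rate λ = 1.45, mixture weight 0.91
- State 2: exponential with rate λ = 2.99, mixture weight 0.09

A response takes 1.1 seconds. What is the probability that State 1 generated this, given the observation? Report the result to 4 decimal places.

0.9639

P(component k | x) = π_k·f_k(x) / marginal(x), where marginal(x) = Σ_j π_j·f_j(x).
Exponential densities:
  L_1 = 0.294217
  L_2 = 0.1115
Weight by the priors:
  π_1·L_1 = 0.91 × 0.294217 = 0.267738
  π_2·L_2 = 0.09 × 0.1115 = 0.010035
Normaliser: 0.267738 + 0.010035 = 0.277773
Responsibility of State 1: 0.267738 / 0.277773 ≈ 0.9639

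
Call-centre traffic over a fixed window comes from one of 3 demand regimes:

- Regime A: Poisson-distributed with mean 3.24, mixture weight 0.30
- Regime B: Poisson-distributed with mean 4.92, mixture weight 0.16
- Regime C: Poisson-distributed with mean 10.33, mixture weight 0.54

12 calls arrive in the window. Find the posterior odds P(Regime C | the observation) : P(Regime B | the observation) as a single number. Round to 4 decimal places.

110.7550

The posterior odds equal the prior odds times the likelihood ratio: (P(Z=i)/P(Z=j))·(f_i(x)/f_j(x)).
Evaluate each component's likelihood at the observed value:
  L_A = 0.000109418
  L_B = 0.0030656
  L_C = 0.100602
Posterior odds = (P(Z=C)·L_C) / (P(Z=B)·L_B) = (0.54·0.100602) / (0.16·0.0030656) = 0.0543249 / 0.000490496 ≈ 110.7550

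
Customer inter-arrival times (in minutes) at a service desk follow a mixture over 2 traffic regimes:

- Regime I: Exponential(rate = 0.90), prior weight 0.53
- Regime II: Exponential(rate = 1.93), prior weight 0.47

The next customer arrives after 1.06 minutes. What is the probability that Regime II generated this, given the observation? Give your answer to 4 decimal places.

By Bayes' theorem, P(k | x) = w_k f_k(x) / Σ_j w_j f_j(x).
Component likelihoods at x = 1.06 minutes:
  L_I = 0.346677
  L_II = 0.249504
Unnormalised posteriors:
  w_I·L_I = 0.53 × 0.346677 = 0.183739
  w_II·L_II = 0.47 × 0.249504 = 0.117267
Marginal: 0.183739 + 0.117267 = 0.301006
P(Regime II | 1.06 minutes) = 0.117267 / 0.301006 ≈ 0.3896

0.3896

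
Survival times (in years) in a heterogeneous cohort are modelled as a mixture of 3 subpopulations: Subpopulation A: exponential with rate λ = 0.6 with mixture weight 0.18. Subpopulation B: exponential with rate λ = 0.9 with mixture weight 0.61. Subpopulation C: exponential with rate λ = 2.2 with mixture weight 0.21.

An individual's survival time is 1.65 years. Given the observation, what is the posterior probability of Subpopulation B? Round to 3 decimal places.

0.704

Posterior ∝ prior × likelihood, so P(k | x) ∝ P(Z=k) f_k(x); normalise over all components.
Evaluate each component's likelihood at the observed value:
  L_A = 0.6·e^(−0.6·1.65) = 0.6·e^(−0.9900) = 0.222946
  L_B = 0.9·e^(−0.9·1.65) = 0.9·e^(−1.4850) = 0.203852
  L_C = 2.2·e^(−2.2·1.65) = 2.2·e^(−3.6300) = 0.0583356
Multiply by the mixture weights:
  P(Z=A)·L_A = 0.18 × 0.222946 = 0.0401303
  P(Z=B)·L_B = 0.61 × 0.203852 = 0.12435
  P(Z=C)·L_C = 0.21 × 0.0583356 = 0.0122505
Marginal: 0.0401303 + 0.12435 + 0.0122505 = 0.176731
P(Subpopulation B | 1.65 years) ≈ 0.704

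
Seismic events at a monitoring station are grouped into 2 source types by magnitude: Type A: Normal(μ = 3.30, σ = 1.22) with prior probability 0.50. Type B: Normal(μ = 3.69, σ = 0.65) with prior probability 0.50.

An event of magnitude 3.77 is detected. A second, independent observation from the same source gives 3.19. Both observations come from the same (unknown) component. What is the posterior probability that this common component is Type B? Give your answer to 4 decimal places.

Apply Bayes' rule: the posterior for each component is proportional to its prior times its likelihood at x.
Since both observations come from the same component, the likelihood for component k is f_k(x₁)·f_k(x₂).
  L_A = [0.303614] × [0.325675] = 0.0988798
  L_B = [0.609126] × [0.45657] = 0.278109
Multiply by the mixture weights:
  P(Z=A)·L_A = 0.50 × 0.0988798 = 0.0494399
  P(Z=B)·L_B = 0.50 × 0.278109 = 0.139054
Normaliser: 0.0494399 + 0.139054 = 0.188494
Responsibility of Type B: 0.139054 / 0.188494 ≈ 0.7377

0.7377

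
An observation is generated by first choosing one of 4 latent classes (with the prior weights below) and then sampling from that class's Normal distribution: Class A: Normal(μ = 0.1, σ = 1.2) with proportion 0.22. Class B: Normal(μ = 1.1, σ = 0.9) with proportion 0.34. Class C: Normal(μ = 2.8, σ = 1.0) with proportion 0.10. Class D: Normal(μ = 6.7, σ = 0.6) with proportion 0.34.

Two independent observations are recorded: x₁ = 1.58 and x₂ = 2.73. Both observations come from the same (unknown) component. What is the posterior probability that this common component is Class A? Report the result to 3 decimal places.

0.052

The responsibility of component k is π_k f_k(x) divided by Σ_j π_j f_j(x).
Since both observations come from the same component, the likelihood for component k is f_k(x₁)·f_k(x₂).
  p_A = [(1/(1.2·√(2π)))·exp(−(1.58−0.1)²/(2·1.2²)) = 0.332452·exp(-0.76056) = 0.15539] × [0.0301081] = 0.0046785
  p_B = [(1/(0.9·√(2π)))·exp(−(1.58−1.1)²/(2·0.9²)) = 0.443269·exp(-0.14222) = 0.384504] × [0.0859801] = 0.0330597
  p_C = [(1/(1.0·√(2π)))·exp(−(1.58−2.8)²/(2·1.0²)) = 0.398942·exp(-0.74420) = 0.189543] × [0.397966] = 0.0754317
  p_D = [(1/(0.6·√(2π)))·exp(−(1.58−6.7)²/(2·0.6²)) = 0.664904·exp(-36.40889) = 1.02466e-16] × [2.0701e-10] = 2.12115e-26
Prior × likelihood for each component:
  π_A·p_A = 0.22 × 0.0046785 = 0.00102927
  π_B·p_B = 0.34 × 0.0330597 = 0.0112403
  π_C·p_C = 0.10 × 0.0754317 = 0.00754317
  π_D·p_D = 0.34 × 2.12115e-26 = 7.21191e-27
Marginal: 0.00102927 + 0.0112403 + 0.00754317 + 7.21191e-27 = 0.0198127
P(Class A | x₁, x₂) ≈ 0.052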